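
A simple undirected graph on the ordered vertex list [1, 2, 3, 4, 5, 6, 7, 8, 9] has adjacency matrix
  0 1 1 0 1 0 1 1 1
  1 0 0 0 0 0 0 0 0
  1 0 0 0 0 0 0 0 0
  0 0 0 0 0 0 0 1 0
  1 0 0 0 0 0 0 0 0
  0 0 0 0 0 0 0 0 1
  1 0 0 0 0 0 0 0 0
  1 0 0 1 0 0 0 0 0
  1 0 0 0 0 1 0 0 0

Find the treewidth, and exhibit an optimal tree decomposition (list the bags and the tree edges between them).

Every bag has size at most 2, so the width is 2 − 1 = 1 and tw(G) ≤ 1. G has an edge, so its treewidth is at least 1. Combining the bounds, tw(G) = 1.

Treewidth 1.
One optimal decomposition is:
Bags: B1 = {1, 2}  B2 = {1, 3}  B3 = {1, 7}  B4 = {1, 5}  B5 = {1, 8}  B6 = {4, 8}  B7 = {1, 9}  B8 = {6, 9}
Tree: B1–B2, B2–B3, B2–B4, B2–B5, B5–B6, B2–B7, B7–B8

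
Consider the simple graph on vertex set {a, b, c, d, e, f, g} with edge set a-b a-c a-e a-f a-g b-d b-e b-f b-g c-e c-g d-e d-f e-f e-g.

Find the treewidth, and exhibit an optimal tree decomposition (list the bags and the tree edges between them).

Every bag has size at most 4, so the width is 4 − 1 = 3 and tw(G) ≤ 3. Conversely, {a, c, e, g} is a clique of size 4, and the vertices of any clique must share a bag in every tree decomposition; so some bag has ≥ 4 vertices and tw(G) ≥ 3. Therefore the treewidth is 3.

Treewidth 3.
One optimal decomposition is:
Bags: B1 = {a, c, e, g}  B2 = {a, b, e, g}  B3 = {a, b, e, f}  B4 = {b, d, e, f}
Tree: B1–B2, B2–B3, B3–B4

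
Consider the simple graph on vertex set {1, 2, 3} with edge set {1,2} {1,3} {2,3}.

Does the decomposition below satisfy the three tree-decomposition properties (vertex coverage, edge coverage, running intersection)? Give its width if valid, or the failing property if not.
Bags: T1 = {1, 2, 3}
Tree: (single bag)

Vertex coverage: the bags together contain {1, 2, 3}, the full vertex set. Edge coverage: each edge of G has both endpoints in at least one bag. Running intersection: for every vertex, the bags containing it form a connected subtree. All three properties hold, so this is a valid tree decomposition of width max|bag| − 1 = 2, and hence tw(G) ≤ 2.

Yes; width 2.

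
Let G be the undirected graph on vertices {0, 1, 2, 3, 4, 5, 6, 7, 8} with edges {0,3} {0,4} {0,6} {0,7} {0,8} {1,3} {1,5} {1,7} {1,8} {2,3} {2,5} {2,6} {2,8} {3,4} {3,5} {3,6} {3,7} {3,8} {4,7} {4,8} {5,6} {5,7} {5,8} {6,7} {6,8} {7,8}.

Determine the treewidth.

A width-4 tree decomposition is:
Bags: B1 = {1, 3, 5, 7, 8}  B2 = {3, 5, 6, 7, 8}  B3 = {0, 3, 6, 7, 8}  B4 = {2, 3, 5, 6, 8}  B5 = {0, 3, 4, 7, 8}
Tree: B1–B2, B2–B3, B2–B4, B3–B5
Each bag holds 5 vertices, so the decomposition has width 4, which upper-bounds the treewidth. On the other hand G contains the 5-clique {2, 3, 5, 6, 8}. A clique must lie in a single bag of any decomposition, so no decomposition can have width below 4. The upper and lower bounds meet at 4, so that is the treewidth.

4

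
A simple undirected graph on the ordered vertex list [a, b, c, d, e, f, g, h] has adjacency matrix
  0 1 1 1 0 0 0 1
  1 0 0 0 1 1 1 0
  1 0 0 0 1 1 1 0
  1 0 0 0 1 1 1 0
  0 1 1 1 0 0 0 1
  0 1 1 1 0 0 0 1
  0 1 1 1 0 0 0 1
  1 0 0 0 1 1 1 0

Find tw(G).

A width-4 tree decomposition is:
Bags: B1 = {b, c, d, e, h}  B2 = {b, c, d, f, h}  B3 = {a, b, c, d, h}  B4 = {b, c, d, g, h}
Tree: B1–B2, B2–B3, B3–B4
Every bag has size at most 5, so the width is 5 − 1 = 4 and tw(G) ≤ 4. For the lower bound: the 5 vertex sets {e,h}, {d,f}, {a,b}, {c}, {g} are disjoint, each induces a connected subgraph, and every pair is joined by at least one edge of G. Contracting each set to a single vertex therefore yields K_{5} as a minor, and since treewidth is minor-monotone, tw(G) ≥ tw(K_{5}) = 4. Combining the bounds, tw(G) = 4.

4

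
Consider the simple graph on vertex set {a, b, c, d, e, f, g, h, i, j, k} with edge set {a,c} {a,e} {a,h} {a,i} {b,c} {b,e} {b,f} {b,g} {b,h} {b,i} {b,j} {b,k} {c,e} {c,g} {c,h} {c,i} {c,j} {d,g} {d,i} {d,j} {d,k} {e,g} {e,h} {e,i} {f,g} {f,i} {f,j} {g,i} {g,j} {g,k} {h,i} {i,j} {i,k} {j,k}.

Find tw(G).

4

A width-4 tree decomposition is:
Bags: B1 = {b, c, g, i, j}  B2 = {b, c, e, g, i}  B3 = {b, c, e, h, i}  B4 = {b, g, i, j, k}  B5 = {a, c, e, h, i}  B6 = {b, f, g, i, j}  B7 = {d, g, i, j, k}
Tree: B1–B2, B2–B3, B1–B4, B3–B5, B4–B6, B4–B7
Each bag holds 5 vertices, so the decomposition has width 4, which upper-bounds the treewidth. Conversely, {d, g, i, j, k} is a clique of size 5, and the vertices of any clique must share a bag in every tree decomposition; so some bag has ≥ 5 vertices and tw(G) ≥ 4. The upper and lower bounds meet at 4, so that is the treewidth.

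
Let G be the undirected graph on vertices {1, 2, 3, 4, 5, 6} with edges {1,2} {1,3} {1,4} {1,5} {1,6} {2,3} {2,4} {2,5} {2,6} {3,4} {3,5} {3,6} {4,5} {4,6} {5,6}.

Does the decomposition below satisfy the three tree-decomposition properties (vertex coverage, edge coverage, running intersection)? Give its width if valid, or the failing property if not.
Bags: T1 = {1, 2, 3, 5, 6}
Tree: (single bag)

No — vertex 4 appears in no bag.

A tree decomposition must satisfy three properties: every vertex lies in some bag; for every edge, both endpoints lie together in some bag; and for every vertex, the bags containing it form a connected subtree. Here vertex 4 appears in no bag, so the decomposition is invalid.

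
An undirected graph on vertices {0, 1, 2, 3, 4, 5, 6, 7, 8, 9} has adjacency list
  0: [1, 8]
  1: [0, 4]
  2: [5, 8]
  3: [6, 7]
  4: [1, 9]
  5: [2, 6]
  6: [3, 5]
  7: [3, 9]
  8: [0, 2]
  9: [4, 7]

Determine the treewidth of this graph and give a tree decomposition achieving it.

Each bag holds 3 vertices, so the decomposition has width 2, which upper-bounds the treewidth. For the lower bound, G contains the cycle 8–2–5–6–3–7–9–4–1–0–8, so G is not a forest; only forests have treewidth ≤ 1, hence tw(G) ≥ 2. Hence tw(G) = 2 exactly.

Treewidth 2.
One such decomposition:
Bags: B1 = {2, 5, 8}  B2 = {5, 6, 8}  B3 = {3, 6, 8}  B4 = {3, 7, 8}  B5 = {7, 8, 9}  B6 = {4, 8, 9}  B7 = {1, 4, 8}  B8 = {0, 1, 8}
Tree: B1–B2, B2–B3, B3–B4, B4–B5, B5–B6, B6–B7, B7–B8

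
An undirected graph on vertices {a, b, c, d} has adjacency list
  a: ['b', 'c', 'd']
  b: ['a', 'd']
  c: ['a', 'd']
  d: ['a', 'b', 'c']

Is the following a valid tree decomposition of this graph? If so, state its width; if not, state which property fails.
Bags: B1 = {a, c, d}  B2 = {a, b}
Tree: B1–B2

No — edge (d,b) lies in no bag.

A tree decomposition must satisfy three properties: every vertex lies in some bag; for every edge, both endpoints lie together in some bag; and for every vertex, the bags containing it form a connected subtree. Here edge (d,b) lies in no bag, so the decomposition is invalid.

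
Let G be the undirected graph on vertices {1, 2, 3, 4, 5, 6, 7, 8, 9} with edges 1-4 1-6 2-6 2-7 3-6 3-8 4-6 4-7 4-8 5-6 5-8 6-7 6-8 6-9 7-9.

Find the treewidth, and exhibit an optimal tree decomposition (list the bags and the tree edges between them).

The largest bag has 3 vertices, giving width 2; this decomposition certifies tw(G) ≤ 2. Conversely, {2, 6, 7} is a clique of size 3, and the vertices of any clique must share a bag in every tree decomposition; so some bag has ≥ 3 vertices and tw(G) ≥ 2. Hence tw(G) = 2 exactly.

Treewidth 2.
One such decomposition:
Bags: B1 = {5, 6, 8}  B2 = {3, 6, 8}  B3 = {4, 6, 8}  B4 = {4, 6, 7}  B5 = {6, 7, 9}  B6 = {1, 4, 6}  B7 = {2, 6, 7}
Tree: B1–B2, B1–B3, B3–B4, B4–B5, B4–B6, B4–B7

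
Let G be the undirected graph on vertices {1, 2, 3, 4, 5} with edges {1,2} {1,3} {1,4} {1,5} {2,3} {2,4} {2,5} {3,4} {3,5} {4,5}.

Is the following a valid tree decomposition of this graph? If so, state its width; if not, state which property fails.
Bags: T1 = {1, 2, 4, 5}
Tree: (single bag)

No — vertex 3 appears in no bag.

A tree decomposition must satisfy three properties: every vertex lies in some bag; for every edge, both endpoints lie together in some bag; and for every vertex, the bags containing it form a connected subtree. Here vertex 3 appears in no bag, so the decomposition is invalid.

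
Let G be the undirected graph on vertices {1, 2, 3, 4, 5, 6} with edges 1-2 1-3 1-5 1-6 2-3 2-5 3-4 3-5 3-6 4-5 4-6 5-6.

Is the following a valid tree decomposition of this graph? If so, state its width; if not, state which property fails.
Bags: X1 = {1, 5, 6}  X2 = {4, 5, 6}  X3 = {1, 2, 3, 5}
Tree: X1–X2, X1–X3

A tree decomposition must satisfy three properties: every vertex lies in some bag; for every edge, both endpoints lie together in some bag; and for every vertex, the bags containing it form a connected subtree. Here edge (3,6) lies in no bag, so the decomposition is invalid.

No — edge (3,6) lies in no bag.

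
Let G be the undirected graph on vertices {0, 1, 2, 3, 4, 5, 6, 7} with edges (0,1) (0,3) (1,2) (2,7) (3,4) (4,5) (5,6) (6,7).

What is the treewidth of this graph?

2

A width-2 tree decomposition is:
Bags: B1 = {0, 3, 4}  B2 = {0, 1, 4}  B3 = {1, 2, 4}  B4 = {2, 4, 7}  B5 = {4, 6, 7}  B6 = {4, 5, 6}
Tree: B1–B2, B2–B3, B3–B4, B4–B5, B5–B6
The largest bag has 3 vertices, giving width 2; this decomposition certifies tw(G) ≤ 2. Since 4–3–0–1–2–7–6–5–4 is a cycle in G, G is not acyclic. Forests are exactly the graphs of treewidth ≤ 1, so tw(G) ≥ 2. Hence tw(G) = 2 exactly.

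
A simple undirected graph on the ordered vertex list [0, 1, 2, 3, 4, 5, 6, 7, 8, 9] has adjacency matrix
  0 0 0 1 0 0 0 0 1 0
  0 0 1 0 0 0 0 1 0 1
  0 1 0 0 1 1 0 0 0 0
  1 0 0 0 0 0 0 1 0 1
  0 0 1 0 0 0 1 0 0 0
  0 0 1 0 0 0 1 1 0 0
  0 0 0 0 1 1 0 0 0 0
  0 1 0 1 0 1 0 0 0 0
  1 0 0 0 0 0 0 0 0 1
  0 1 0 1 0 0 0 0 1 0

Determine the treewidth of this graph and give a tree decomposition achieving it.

Treewidth 2.
Bags: B1 = {2, 4, 6}  B2 = {2, 5, 6}  B3 = {1, 2, 5}  B4 = {1, 5, 7}  B5 = {1, 7, 9}  B6 = {3, 7, 9}  B7 = {3, 8, 9}  B8 = {0, 3, 8}
Tree: B1–B2, B2–B3, B3–B4, B4–B5, B5–B6, B6–B7, B7–B8

The largest bag has 3 vertices, giving width 2; this decomposition certifies tw(G) ≤ 2. For the lower bound, G contains the cycle 4–6–5–2–4, so G is not a forest; only forests have treewidth ≤ 1, hence tw(G) ≥ 2. Hence tw(G) = 2 exactly.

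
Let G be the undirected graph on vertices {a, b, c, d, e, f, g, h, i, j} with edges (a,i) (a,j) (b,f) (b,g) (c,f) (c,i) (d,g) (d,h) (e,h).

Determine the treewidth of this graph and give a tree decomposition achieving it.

Treewidth 1.
One optimal decomposition is:
Bags: B1 = {a, j}  B2 = {a, i}  B3 = {c, i}  B4 = {c, f}  B5 = {b, f}  B6 = {b, g}  B7 = {d, g}  B8 = {d, h}  B9 = {e, h}
Tree: B1–B2, B2–B3, B3–B4, B4–B5, B5–B6, B6–B7, B7–B8, B8–B9

The largest bag has 2 vertices, giving width 1; this decomposition certifies tw(G) ≤ 1. Any graph with an edge has treewidth ≥ 1, and G has the edge j–a. Therefore the treewidth is 1.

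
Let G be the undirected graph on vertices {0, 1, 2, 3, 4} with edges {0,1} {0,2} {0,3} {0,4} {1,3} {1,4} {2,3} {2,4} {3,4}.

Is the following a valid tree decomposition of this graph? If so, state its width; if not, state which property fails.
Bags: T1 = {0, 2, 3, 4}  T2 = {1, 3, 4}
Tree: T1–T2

A tree decomposition must satisfy three properties: every vertex lies in some bag; for every edge, both endpoints lie together in some bag; and for every vertex, the bags containing it form a connected subtree. Here edge (0,1) lies in no bag, so the decomposition is invalid.

No — edge (0,1) lies in no bag.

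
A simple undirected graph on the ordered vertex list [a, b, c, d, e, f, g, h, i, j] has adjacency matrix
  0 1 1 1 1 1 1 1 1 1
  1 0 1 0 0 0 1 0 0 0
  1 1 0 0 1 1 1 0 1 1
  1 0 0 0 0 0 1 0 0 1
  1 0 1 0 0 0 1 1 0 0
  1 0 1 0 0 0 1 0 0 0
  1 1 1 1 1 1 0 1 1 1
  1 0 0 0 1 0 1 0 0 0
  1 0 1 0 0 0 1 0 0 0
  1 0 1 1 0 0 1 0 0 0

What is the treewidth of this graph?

3

A width-3 tree decomposition is:
Bags: B1 = {a, c, e, g}  B2 = {a, c, f, g}  B3 = {a, c, g, i}  B4 = {a, e, g, h}  B5 = {a, c, g, j}  B6 = {a, b, c, g}  B7 = {a, d, g, j}
Tree: B1–B2, B2–B3, B1–B4, B3–B5, B1–B6, B5–B7
The largest bag has 4 vertices, giving width 3; this decomposition certifies tw(G) ≤ 3. For the lower bound, the 4 vertices {a, d, g, j} are pairwise adjacent, and any tree decomposition puts a clique entirely inside one bag — forcing width ≥ 3. Combining the bounds, tw(G) = 3.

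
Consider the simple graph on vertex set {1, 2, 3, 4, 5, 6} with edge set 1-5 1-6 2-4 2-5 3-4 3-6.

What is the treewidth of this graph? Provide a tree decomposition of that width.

Treewidth 2.
One such decomposition:
Bags: B1 = {1, 2, 5}  B2 = {1, 2, 6}  B3 = {2, 3, 6}  B4 = {2, 3, 4}
Tree: B1–B2, B2–B3, B3–B4

Each bag holds 3 vertices, so the decomposition has width 2, which upper-bounds the treewidth. For the lower bound, G contains the cycle 2–5–1–6–3–4–2, so G is not a forest; only forests have treewidth ≤ 1, hence tw(G) ≥ 2. Combining the bounds, tw(G) = 2.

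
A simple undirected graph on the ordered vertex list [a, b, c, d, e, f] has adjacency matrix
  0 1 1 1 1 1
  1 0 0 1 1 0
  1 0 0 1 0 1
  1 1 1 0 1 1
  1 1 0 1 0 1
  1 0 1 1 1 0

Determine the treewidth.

3

A width-3 tree decomposition is:
Bags: B1 = {a, b, d, e}  B2 = {a, d, e, f}  B3 = {a, c, d, f}
Tree: B1–B2, B2–B3
Every bag has size at most 4, so the width is 4 − 1 = 3 and tw(G) ≤ 3. On the other hand G contains the 4-clique {a, d, e, f}. A clique must lie in a single bag of any decomposition, so no decomposition can have width below 3. Combining the bounds, tw(G) = 3.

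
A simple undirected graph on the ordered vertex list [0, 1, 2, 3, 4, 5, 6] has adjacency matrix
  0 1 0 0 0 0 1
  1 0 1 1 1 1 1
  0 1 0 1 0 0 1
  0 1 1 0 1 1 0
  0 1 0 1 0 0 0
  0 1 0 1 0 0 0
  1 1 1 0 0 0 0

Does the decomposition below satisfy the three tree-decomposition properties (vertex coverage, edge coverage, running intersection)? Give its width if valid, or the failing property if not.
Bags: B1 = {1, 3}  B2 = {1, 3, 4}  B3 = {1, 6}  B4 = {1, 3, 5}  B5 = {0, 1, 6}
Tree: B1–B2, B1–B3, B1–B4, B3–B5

No — vertex 2 appears in no bag.

A tree decomposition must satisfy three properties: every vertex lies in some bag; for every edge, both endpoints lie together in some bag; and for every vertex, the bags containing it form a connected subtree. Here vertex 2 appears in no bag, so the decomposition is invalid.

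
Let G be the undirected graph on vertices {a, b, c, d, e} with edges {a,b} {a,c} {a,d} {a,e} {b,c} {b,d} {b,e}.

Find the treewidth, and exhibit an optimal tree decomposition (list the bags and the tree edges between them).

Treewidth 2.
One such decomposition:
Bags: B1 = {a, b, c}  B2 = {a, b, e}  B3 = {a, b, d}
Tree: B1–B2, B1–B3

Each bag holds 3 vertices, so the decomposition has width 2, which upper-bounds the treewidth. On the other hand G contains the 3-clique {a, b, d}. A clique must lie in a single bag of any decomposition, so no decomposition can have width below 2. The upper and lower bounds meet at 2, so that is the treewidth.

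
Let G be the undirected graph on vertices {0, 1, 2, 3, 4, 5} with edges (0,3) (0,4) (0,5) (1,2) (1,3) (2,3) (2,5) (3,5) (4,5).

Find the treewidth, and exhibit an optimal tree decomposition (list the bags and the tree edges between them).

Every bag has size at most 3, so the width is 3 − 1 = 2 and tw(G) ≤ 2. On the other hand G contains the 3-clique {0, 3, 5}. A clique must lie in a single bag of any decomposition, so no decomposition can have width below 2. Combining the bounds, tw(G) = 2.

Treewidth 2.
One such decomposition:
Bags: B1 = {1, 2, 3}  B2 = {2, 3, 5}  B3 = {0, 3, 5}  B4 = {0, 4, 5}
Tree: B1–B2, B2–B3, B3–B4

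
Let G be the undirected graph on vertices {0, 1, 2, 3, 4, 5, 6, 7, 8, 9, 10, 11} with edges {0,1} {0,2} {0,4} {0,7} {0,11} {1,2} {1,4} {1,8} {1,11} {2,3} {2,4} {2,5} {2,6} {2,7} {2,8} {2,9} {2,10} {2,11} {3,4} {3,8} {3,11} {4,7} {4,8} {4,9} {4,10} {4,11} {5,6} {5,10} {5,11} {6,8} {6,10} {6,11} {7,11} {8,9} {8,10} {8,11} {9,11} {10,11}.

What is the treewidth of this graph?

A width-4 tree decomposition is:
Bags: B1 = {2, 4, 8, 10, 11}  B2 = {2, 4, 8, 9, 11}  B3 = {2, 6, 8, 10, 11}  B4 = {2, 3, 4, 8, 11}  B5 = {1, 2, 4, 8, 11}  B6 = {0, 1, 2, 4, 11}  B7 = {2, 5, 6, 10, 11}  B8 = {0, 2, 4, 7, 11}
Tree: B1–B2, B1–B3, B2–B4, B1–B5, B5–B6, B3–B7, B6–B8
Each bag holds 5 vertices, so the decomposition has width 4, which upper-bounds the treewidth. Conversely, {0, 1, 2, 4, 11} is a clique of size 5, and the vertices of any clique must share a bag in every tree decomposition; so some bag has ≥ 5 vertices and tw(G) ≥ 4. Hence tw(G) = 4 exactly.

4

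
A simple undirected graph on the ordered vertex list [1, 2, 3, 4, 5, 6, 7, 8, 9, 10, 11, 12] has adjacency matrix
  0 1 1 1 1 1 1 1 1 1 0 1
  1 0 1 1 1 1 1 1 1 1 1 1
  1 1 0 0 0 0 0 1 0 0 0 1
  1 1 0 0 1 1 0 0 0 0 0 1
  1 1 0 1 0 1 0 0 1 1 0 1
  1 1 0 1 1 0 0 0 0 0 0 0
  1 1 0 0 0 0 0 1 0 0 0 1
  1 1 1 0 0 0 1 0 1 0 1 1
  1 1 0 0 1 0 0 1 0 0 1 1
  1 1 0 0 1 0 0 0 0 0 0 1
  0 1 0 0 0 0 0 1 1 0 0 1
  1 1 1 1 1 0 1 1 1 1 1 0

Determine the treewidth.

A width-4 tree decomposition is:
Bags: B1 = {1, 2, 7, 8, 12}  B2 = {1, 2, 8, 9, 12}  B3 = {1, 2, 5, 9, 12}  B4 = {2, 8, 9, 11, 12}  B5 = {1, 2, 5, 10, 12}  B6 = {1, 2, 4, 5, 12}  B7 = {1, 2, 3, 8, 12}  B8 = {1, 2, 4, 5, 6}
Tree: B1–B2, B2–B3, B2–B4, B3–B5, B3–B6, B2–B7, B6–B8
The largest bag has 5 vertices, giving width 4; this decomposition certifies tw(G) ≤ 4. On the other hand G contains the 5-clique {1, 2, 8, 9, 12}. A clique must lie in a single bag of any decomposition, so no decomposition can have width below 4. The upper and lower bounds meet at 4, so that is the treewidth.

4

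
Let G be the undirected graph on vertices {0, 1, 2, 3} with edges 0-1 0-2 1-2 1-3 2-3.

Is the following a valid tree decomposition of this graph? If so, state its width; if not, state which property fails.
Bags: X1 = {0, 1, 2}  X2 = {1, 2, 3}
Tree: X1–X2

Vertex coverage: the bags together contain {0, 1, 2, 3}, the full vertex set. Edge coverage: each edge of G has both endpoints in at least one bag. Running intersection: for every vertex, the bags containing it form a connected subtree. All three properties hold, so this is a valid tree decomposition of width max|bag| − 1 = 2, and hence tw(G) ≤ 2.

Yes; width 2.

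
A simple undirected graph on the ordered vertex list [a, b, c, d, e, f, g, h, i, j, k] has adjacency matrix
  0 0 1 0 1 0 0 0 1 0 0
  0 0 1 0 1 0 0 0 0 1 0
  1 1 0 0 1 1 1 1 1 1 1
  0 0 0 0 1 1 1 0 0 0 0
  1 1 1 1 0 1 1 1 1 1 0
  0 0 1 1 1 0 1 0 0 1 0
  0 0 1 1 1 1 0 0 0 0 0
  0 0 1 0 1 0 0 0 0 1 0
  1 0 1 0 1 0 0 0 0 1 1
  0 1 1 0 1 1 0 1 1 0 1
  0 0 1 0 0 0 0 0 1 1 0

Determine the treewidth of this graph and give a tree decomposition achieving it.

Treewidth 3.
Bags: B1 = {c, e, i, j}  B2 = {c, e, f, j}  B3 = {b, c, e, j}  B4 = {c, e, f, g}  B5 = {c, i, j, k}  B6 = {c, e, h, j}  B7 = {d, e, f, g}  B8 = {a, c, e, i}
Tree: B1–B2, B2–B3, B2–B4, B1–B5, B1–B6, B4–B7, B1–B8

Each bag holds 4 vertices, so the decomposition has width 3, which upper-bounds the treewidth. On the other hand G contains the 4-clique {d, e, f, g}. A clique must lie in a single bag of any decomposition, so no decomposition can have width below 3. Hence tw(G) = 3 exactly.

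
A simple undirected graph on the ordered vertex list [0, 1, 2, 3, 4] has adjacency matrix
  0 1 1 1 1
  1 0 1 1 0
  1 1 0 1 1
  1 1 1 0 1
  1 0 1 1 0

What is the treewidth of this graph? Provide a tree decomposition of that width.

Treewidth 3.
Bags: B1 = {0, 1, 2, 3}  B2 = {0, 2, 3, 4}
Tree: B1–B2

Every bag has size at most 4, so the width is 4 − 1 = 3 and tw(G) ≤ 3. On the other hand G contains the 4-clique {0, 1, 2, 3}. A clique must lie in a single bag of any decomposition, so no decomposition can have width below 3. The upper and lower bounds meet at 3, so that is the treewidth.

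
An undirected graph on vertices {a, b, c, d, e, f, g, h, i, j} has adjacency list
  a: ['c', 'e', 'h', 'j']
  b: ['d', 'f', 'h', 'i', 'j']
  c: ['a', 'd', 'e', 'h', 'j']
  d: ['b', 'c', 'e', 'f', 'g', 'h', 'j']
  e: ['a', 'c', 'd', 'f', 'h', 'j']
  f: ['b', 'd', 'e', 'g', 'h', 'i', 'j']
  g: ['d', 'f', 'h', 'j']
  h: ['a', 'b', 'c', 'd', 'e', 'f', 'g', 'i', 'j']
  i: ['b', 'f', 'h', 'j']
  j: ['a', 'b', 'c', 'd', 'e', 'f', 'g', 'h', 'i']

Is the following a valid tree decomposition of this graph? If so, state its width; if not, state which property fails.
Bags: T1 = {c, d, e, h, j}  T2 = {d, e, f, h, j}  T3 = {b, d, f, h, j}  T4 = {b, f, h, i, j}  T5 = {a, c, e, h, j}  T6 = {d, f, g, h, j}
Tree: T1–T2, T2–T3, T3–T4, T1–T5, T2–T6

Yes; width 4.

Vertex coverage: the bags together contain {a, b, c, d, e, f, g, h, i, j}, the full vertex set. Edge coverage: each edge of G has both endpoints in at least one bag. Running intersection: for every vertex, the bags containing it form a connected subtree. All three properties hold, so this is a valid tree decomposition of width max|bag| − 1 = 4, and hence tw(G) ≤ 4.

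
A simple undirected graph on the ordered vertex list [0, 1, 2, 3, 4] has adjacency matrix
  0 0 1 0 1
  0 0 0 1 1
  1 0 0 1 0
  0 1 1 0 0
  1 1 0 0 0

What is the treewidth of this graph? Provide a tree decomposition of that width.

The largest bag has 3 vertices, giving width 2; this decomposition certifies tw(G) ≤ 2. For the lower bound, G contains the cycle 0–2–3–1–4–0, so G is not a forest; only forests have treewidth ≤ 1, hence tw(G) ≥ 2. Combining the bounds, tw(G) = 2.

Treewidth 2.
Bags: B1 = {0, 2, 3}  B2 = {0, 1, 3}  B3 = {0, 1, 4}
Tree: B1–B2, B2–B3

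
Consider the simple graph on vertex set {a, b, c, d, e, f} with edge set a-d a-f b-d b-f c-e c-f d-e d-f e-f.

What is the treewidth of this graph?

A width-2 tree decomposition is:
Bags: B1 = {a, d, f}  B2 = {d, e, f}  B3 = {b, d, f}  B4 = {c, e, f}
Tree: B1–B2, B1–B3, B2–B4
Each bag holds 3 vertices, so the decomposition has width 2, which upper-bounds the treewidth. On the other hand G contains the 3-clique {d, e, f}. A clique must lie in a single bag of any decomposition, so no decomposition can have width below 2. Combining the bounds, tw(G) = 2.

2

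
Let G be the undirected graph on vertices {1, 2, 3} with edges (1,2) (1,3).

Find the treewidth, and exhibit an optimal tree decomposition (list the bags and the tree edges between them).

Every bag has size at most 2, so the width is 2 − 1 = 1 and tw(G) ≤ 1. G has an edge, so its treewidth is at least 1. The upper and lower bounds meet at 1, so that is the treewidth.

Treewidth 1.
Bags: B1 = {1, 3}  B2 = {1, 2}
Tree: B1–B2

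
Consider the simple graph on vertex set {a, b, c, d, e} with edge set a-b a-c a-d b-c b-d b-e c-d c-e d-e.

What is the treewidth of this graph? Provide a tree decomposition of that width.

Treewidth 3.
One such decomposition:
Bags: B1 = {b, c, d, e}  B2 = {a, b, c, d}
Tree: B1–B2

The largest bag has 4 vertices, giving width 3; this decomposition certifies tw(G) ≤ 3. Conversely, {b, c, d, e} is a clique of size 4, and the vertices of any clique must share a bag in every tree decomposition; so some bag has ≥ 4 vertices and tw(G) ≥ 3. Combining the bounds, tw(G) = 3.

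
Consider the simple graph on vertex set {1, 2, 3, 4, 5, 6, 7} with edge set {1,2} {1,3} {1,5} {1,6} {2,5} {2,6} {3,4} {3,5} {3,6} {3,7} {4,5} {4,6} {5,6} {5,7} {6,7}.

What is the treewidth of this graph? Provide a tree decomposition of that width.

Treewidth 3.
One optimal decomposition is:
Bags: B1 = {3, 5, 6, 7}  B2 = {3, 4, 5, 6}  B3 = {1, 3, 5, 6}  B4 = {1, 2, 5, 6}
Tree: B1–B2, B1–B3, B3–B4

Each bag holds 4 vertices, so the decomposition has width 3, which upper-bounds the treewidth. Conversely, {1, 2, 5, 6} is a clique of size 4, and the vertices of any clique must share a bag in every tree decomposition; so some bag has ≥ 4 vertices and tw(G) ≥ 3. Therefore the treewidth is 3.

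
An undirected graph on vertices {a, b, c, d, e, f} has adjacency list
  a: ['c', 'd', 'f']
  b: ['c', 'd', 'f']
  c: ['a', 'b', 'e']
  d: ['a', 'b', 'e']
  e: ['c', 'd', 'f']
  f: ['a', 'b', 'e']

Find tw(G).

3

A width-3 tree decomposition is:
Bags: B1 = {a, b, e, f}  B2 = {a, b, c, e}  B3 = {a, b, d, e}
Tree: B1–B2, B2–B3
The largest bag has 4 vertices, giving width 3; this decomposition certifies tw(G) ≤ 3. For the lower bound: the 4 vertex sets {e,f}, {b,c}, {a}, {d} are disjoint, each induces a connected subgraph, and every pair is joined by at least one edge of G. Contracting each set to a single vertex therefore yields K_{4} as a minor, and since treewidth is minor-monotone, tw(G) ≥ tw(K_{4}) = 3. The upper and lower bounds meet at 3, so that is the treewidth.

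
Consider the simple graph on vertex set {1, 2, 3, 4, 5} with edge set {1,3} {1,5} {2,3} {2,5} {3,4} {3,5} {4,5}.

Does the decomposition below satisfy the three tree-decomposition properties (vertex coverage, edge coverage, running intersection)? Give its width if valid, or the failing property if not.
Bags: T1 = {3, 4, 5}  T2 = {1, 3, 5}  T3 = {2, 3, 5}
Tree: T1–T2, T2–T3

Vertex coverage: the bags together contain {1, 2, 3, 4, 5}, the full vertex set. Edge coverage: each edge of G has both endpoints in at least one bag. Running intersection: for every vertex, the bags containing it form a connected subtree. All three properties hold, so this is a valid tree decomposition of width max|bag| − 1 = 2, and hence tw(G) ≤ 2.

Yes; width 2.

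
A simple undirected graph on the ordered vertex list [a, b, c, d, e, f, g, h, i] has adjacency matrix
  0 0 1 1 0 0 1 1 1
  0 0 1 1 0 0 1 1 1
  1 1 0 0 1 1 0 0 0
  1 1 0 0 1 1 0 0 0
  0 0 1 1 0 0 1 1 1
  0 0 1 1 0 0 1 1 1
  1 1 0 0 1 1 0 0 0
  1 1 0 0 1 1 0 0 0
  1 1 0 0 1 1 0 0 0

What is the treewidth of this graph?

4

A width-4 tree decomposition is:
Bags: B1 = {a, b, e, f, h}  B2 = {a, b, d, e, f}  B3 = {a, b, e, f, i}  B4 = {a, b, e, f, g}  B5 = {a, b, c, e, f}
Tree: B1–B2, B2–B3, B3–B4, B4–B5
Each bag holds 5 vertices, so the decomposition has width 4, which upper-bounds the treewidth. For the lower bound: the 5 vertex sets {b,h}, {a,d}, {f,i}, {e}, {g} are disjoint, each induces a connected subgraph, and every pair is joined by at least one edge of G. Contracting each set to a single vertex therefore yields K_{5} as a minor, and since treewidth is minor-monotone, tw(G) ≥ tw(K_{5}) = 4. Combining the bounds, tw(G) = 4.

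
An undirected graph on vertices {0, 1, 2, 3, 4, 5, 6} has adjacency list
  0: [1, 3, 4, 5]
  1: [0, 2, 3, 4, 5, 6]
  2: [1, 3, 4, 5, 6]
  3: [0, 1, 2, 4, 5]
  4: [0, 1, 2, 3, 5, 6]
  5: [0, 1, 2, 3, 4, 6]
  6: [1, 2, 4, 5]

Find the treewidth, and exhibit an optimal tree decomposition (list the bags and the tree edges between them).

Treewidth 4.
Bags: B1 = {1, 2, 4, 5, 6}  B2 = {1, 2, 3, 4, 5}  B3 = {0, 1, 3, 4, 5}
Tree: B1–B2, B2–B3

Each bag holds 5 vertices, so the decomposition has width 4, which upper-bounds the treewidth. Conversely, {0, 1, 3, 4, 5} is a clique of size 5, and the vertices of any clique must share a bag in every tree decomposition; so some bag has ≥ 5 vertices and tw(G) ≥ 4. Therefore the treewidth is 4.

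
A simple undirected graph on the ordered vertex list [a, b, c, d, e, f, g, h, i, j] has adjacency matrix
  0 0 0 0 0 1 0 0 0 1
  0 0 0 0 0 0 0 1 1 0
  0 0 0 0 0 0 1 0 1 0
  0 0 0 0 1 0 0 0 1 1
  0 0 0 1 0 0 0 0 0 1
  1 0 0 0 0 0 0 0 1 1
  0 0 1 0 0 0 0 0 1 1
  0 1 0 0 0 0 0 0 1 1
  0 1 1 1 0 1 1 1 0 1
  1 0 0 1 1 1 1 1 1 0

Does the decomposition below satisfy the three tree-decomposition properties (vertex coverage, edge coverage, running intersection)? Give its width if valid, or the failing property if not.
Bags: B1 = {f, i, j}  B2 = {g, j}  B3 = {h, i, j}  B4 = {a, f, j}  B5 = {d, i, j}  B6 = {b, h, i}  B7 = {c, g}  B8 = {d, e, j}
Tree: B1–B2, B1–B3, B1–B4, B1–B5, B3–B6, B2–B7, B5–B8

No — edge (i,g) lies in no bag.

A tree decomposition must satisfy three properties: every vertex lies in some bag; for every edge, both endpoints lie together in some bag; and for every vertex, the bags containing it form a connected subtree. Here edge (i,g) lies in no bag, so the decomposition is invalid.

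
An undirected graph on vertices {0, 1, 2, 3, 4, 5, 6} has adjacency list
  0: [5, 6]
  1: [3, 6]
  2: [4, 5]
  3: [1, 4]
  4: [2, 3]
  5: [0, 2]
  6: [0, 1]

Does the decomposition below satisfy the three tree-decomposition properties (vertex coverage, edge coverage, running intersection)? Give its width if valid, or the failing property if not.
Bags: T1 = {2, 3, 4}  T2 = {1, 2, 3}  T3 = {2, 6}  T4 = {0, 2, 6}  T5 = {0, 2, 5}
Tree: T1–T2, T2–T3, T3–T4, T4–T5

No — edge (1,6) lies in no bag.

A tree decomposition must satisfy three properties: every vertex lies in some bag; for every edge, both endpoints lie together in some bag; and for every vertex, the bags containing it form a connected subtree. Here edge (1,6) lies in no bag, so the decomposition is invalid.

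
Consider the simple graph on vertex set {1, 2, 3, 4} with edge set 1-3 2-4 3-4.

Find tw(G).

A width-1 tree decomposition is:
Bags: B1 = {2, 4}  B2 = {3, 4}  B3 = {1, 3}
Tree: B1–B2, B2–B3
Each bag holds 2 vertices, so the decomposition has width 1, which upper-bounds the treewidth. Any graph with an edge has treewidth ≥ 1, and G has the edge 4–2. Therefore the treewidth is 1.

1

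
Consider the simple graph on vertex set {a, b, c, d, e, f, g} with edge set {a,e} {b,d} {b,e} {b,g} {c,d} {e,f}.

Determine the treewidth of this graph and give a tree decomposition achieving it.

Each bag holds 2 vertices, so the decomposition has width 1, which upper-bounds the treewidth. Any graph with an edge has treewidth ≥ 1, and G has the edge d–b. The upper and lower bounds meet at 1, so that is the treewidth.

Treewidth 1.
One such decomposition:
Bags: B1 = {b, d}  B2 = {b, e}  B3 = {b, g}  B4 = {a, e}  B5 = {c, d}  B6 = {e, f}
Tree: B1–B2, B1–B3, B2–B4, B1–B5, B4–B6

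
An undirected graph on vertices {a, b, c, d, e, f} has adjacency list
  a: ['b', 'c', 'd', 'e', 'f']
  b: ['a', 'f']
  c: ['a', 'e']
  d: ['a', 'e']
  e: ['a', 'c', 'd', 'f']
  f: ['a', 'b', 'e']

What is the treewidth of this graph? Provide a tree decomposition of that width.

The largest bag has 3 vertices, giving width 2; this decomposition certifies tw(G) ≤ 2. On the other hand G contains the 3-clique {a, d, e}. A clique must lie in a single bag of any decomposition, so no decomposition can have width below 2. Therefore the treewidth is 2.

Treewidth 2.
One such decomposition:
Bags: B1 = {a, d, e}  B2 = {a, e, f}  B3 = {a, b, f}  B4 = {a, c, e}
Tree: B1–B2, B2–B3, B2–B4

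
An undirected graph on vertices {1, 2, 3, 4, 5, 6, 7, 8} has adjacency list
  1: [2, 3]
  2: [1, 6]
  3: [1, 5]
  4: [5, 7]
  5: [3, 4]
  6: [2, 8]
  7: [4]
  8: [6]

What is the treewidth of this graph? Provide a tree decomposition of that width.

Each bag holds 2 vertices, so the decomposition has width 1, which upper-bounds the treewidth. G has an edge, so its treewidth is at least 1. Combining the bounds, tw(G) = 1.

Treewidth 1.
One optimal decomposition is:
Bags: B1 = {6, 8}  B2 = {2, 6}  B3 = {1, 2}  B4 = {1, 3}  B5 = {3, 5}  B6 = {4, 5}  B7 = {4, 7}
Tree: B1–B2, B2–B3, B3–B4, B4–B5, B5–B6, B6–B7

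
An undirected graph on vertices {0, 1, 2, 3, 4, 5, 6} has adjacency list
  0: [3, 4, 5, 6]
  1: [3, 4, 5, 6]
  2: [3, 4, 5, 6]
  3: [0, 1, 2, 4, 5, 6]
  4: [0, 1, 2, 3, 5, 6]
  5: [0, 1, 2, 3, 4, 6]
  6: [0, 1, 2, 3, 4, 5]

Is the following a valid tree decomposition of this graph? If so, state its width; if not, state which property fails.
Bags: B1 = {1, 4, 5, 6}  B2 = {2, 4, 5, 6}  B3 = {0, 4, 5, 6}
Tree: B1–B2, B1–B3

A tree decomposition must satisfy three properties: every vertex lies in some bag; for every edge, both endpoints lie together in some bag; and for every vertex, the bags containing it form a connected subtree. Here vertex 3 appears in no bag, so the decomposition is invalid.

No — vertex 3 appears in no bag.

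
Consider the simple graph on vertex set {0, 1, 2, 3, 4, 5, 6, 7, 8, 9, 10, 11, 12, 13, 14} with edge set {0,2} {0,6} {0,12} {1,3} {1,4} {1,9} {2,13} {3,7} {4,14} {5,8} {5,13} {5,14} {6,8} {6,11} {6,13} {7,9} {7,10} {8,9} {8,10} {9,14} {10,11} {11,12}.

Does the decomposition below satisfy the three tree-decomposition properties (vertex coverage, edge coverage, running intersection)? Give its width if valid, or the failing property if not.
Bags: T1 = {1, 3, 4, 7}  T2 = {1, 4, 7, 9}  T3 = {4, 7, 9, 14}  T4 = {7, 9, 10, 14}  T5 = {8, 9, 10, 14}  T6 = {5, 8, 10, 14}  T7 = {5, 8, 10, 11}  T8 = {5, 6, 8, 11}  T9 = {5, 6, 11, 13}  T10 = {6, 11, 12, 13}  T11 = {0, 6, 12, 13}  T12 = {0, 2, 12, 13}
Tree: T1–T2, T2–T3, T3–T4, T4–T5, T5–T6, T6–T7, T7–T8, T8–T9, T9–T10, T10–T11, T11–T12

Yes; width 3.

Every vertex of G appears in some bag (union = {0, 1, 2, 3, 4, 5, 6, 7, 8, 9, 10, 11, 12, 13, 14}); every edge is covered by a bag; and for each vertex v the set of bags containing v is connected in the bag tree. The decomposition is therefore valid. The largest bag has 4 vertices, so the width is 3.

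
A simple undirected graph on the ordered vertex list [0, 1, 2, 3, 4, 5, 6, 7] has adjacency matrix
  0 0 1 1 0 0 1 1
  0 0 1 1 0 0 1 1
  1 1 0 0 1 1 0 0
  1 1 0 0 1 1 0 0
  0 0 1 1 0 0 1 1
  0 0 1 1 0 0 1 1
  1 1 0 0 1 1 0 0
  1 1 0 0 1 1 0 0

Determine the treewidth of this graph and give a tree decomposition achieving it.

Treewidth 4.
One such decomposition:
Bags: B1 = {0, 1, 3, 4, 5}  B2 = {0, 1, 4, 5, 6}  B3 = {0, 1, 4, 5, 7}  B4 = {0, 1, 2, 4, 5}
Tree: B1–B2, B2–B3, B3–B4

Every bag has size at most 5, so the width is 5 − 1 = 4 and tw(G) ≤ 4. For the lower bound: the 5 vertex sets {3,4}, {5,6}, {0,7}, {1}, {2} are disjoint, each induces a connected subgraph, and every pair is joined by at least one edge of G. Contracting each set to a single vertex therefore yields K_{5} as a minor, and since treewidth is minor-monotone, tw(G) ≥ tw(K_{5}) = 4. Combining the bounds, tw(G) = 4.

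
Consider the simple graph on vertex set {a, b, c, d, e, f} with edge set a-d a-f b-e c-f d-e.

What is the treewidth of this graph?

A width-1 tree decomposition is:
Bags: B1 = {a, f}  B2 = {c, f}  B3 = {a, d}  B4 = {d, e}  B5 = {b, e}
Tree: B1–B2, B1–B3, B3–B4, B4–B5
The largest bag has 2 vertices, giving width 1; this decomposition certifies tw(G) ≤ 1. Any graph with an edge has treewidth ≥ 1, and G has the edge a–f. Combining the bounds, tw(G) = 1.

1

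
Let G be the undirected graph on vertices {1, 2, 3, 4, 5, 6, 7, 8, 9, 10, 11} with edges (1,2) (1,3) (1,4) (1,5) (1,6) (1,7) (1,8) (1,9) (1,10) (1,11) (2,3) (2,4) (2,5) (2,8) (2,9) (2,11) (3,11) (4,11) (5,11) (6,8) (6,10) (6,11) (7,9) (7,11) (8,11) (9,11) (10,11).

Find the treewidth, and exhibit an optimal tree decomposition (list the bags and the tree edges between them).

Treewidth 3.
Bags: B1 = {1, 6, 8, 11}  B2 = {1, 2, 8, 11}  B3 = {1, 2, 9, 11}  B4 = {1, 2, 4, 11}  B5 = {1, 7, 9, 11}  B6 = {1, 2, 3, 11}  B7 = {1, 6, 10, 11}  B8 = {1, 2, 5, 11}
Tree: B1–B2, B2–B3, B3–B4, B3–B5, B2–B6, B1–B7, B3–B8

Every bag has size at most 4, so the width is 4 − 1 = 3 and tw(G) ≤ 3. For the lower bound, the 4 vertices {1, 2, 3, 11} are pairwise adjacent, and any tree decomposition puts a clique entirely inside one bag — forcing width ≥ 3. Combining the bounds, tw(G) = 3.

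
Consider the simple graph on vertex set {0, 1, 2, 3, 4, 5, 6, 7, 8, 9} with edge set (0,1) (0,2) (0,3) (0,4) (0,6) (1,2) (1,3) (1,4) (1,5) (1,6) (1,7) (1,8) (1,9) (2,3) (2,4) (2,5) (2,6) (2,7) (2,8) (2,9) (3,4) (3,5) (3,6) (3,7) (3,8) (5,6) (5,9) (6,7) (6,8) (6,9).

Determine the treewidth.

A width-4 tree decomposition is:
Bags: B1 = {1, 2, 3, 5, 6}  B2 = {1, 2, 3, 6, 8}  B3 = {0, 1, 2, 3, 6}  B4 = {1, 2, 3, 6, 7}  B5 = {0, 1, 2, 3, 4}  B6 = {1, 2, 5, 6, 9}
Tree: B1–B2, B2–B3, B3–B4, B3–B5, B1–B6
Every bag has size at most 5, so the width is 5 − 1 = 4 and tw(G) ≤ 4. For the lower bound, the 5 vertices {1, 2, 5, 6, 9} are pairwise adjacent, and any tree decomposition puts a clique entirely inside one bag — forcing width ≥ 4. Therefore the treewidth is 4.

4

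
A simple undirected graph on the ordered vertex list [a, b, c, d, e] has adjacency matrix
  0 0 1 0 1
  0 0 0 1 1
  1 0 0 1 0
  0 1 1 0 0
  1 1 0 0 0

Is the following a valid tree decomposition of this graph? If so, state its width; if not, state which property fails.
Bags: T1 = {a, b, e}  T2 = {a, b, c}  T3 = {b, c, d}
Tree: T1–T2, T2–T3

Yes; width 2.

Vertex coverage: the bags together contain {a, b, c, d, e}, the full vertex set. Edge coverage: each edge of G has both endpoints in at least one bag. Running intersection: for every vertex, the bags containing it form a connected subtree. All three properties hold, so this is a valid tree decomposition of width max|bag| − 1 = 2, and hence tw(G) ≤ 2.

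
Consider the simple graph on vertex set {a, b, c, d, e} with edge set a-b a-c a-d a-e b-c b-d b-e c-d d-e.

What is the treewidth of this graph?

A width-3 tree decomposition is:
Bags: B1 = {a, b, d, e}  B2 = {a, b, c, d}
Tree: B1–B2
The largest bag has 4 vertices, giving width 3; this decomposition certifies tw(G) ≤ 3. On the other hand G contains the 4-clique {a, b, d, e}. A clique must lie in a single bag of any decomposition, so no decomposition can have width below 3. The upper and lower bounds meet at 3, so that is the treewidth.

3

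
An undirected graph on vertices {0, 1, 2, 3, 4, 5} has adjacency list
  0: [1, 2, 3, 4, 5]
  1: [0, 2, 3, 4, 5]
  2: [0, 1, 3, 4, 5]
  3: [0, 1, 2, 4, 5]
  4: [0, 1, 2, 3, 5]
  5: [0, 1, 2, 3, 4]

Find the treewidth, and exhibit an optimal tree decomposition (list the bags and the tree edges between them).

A single bag containing all 6 vertices is trivially a valid decomposition of width 5. Conversely, {0, 1, 2, 3, 4, 5} is a clique of size 6, and the vertices of any clique must share a bag in every tree decomposition; so some bag has ≥ 6 vertices and tw(G) ≥ 5. Combining the bounds, tw(G) = 5.

Treewidth 5.
One such decomposition:
Bags: B1 = {0, 1, 2, 3, 4, 5}
Tree: (single bag)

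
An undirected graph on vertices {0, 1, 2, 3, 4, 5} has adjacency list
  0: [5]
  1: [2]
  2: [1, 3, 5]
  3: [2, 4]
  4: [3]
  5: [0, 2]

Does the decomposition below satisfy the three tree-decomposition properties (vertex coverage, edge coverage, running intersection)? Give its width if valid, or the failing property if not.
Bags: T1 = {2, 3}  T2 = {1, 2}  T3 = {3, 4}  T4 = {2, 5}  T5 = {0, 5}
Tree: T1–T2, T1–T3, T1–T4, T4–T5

Every vertex of G appears in some bag (union = {0, 1, 2, 3, 4, 5}); every edge is covered by a bag; and for each vertex v the set of bags containing v is connected in the bag tree. The decomposition is therefore valid. The largest bag has 2 vertices, so the width is 1.

Yes; width 1.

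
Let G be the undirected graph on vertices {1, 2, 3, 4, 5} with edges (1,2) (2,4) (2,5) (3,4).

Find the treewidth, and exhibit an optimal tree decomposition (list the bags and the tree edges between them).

Treewidth 1.
Bags: B1 = {3, 4}  B2 = {2, 4}  B3 = {2, 5}  B4 = {1, 2}
Tree: B1–B2, B2–B3, B3–B4

Every bag has size at most 2, so the width is 2 − 1 = 1 and tw(G) ≤ 1. Any graph with an edge has treewidth ≥ 1, and G has the edge 3–4. Combining the bounds, tw(G) = 1.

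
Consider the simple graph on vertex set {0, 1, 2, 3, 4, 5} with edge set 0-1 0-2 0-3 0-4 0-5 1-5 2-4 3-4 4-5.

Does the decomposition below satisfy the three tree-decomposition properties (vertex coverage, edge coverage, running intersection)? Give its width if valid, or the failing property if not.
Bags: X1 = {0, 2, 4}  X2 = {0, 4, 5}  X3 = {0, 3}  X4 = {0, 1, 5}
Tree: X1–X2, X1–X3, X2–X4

No — edge (4,3) lies in no bag.

A tree decomposition must satisfy three properties: every vertex lies in some bag; for every edge, both endpoints lie together in some bag; and for every vertex, the bags containing it form a connected subtree. Here edge (4,3) lies in no bag, so the decomposition is invalid.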